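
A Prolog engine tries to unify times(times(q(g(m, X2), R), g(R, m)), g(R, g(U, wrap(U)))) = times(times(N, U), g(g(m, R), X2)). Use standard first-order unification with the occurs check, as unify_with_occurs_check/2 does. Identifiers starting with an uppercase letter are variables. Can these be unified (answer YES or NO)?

Decompose times/2: times(q(g(m, X2), R), g(R, m)) = times(N, U),  g(R, g(U, wrap(U))) = g(g(m, R), X2).
Decompose times/2: q(g(m, X2), R) = N,  g(R, m) = U.
Bind N := q(g(m, X2), R); no other remaining equation mentions N.
Bind U := g(R, m); substituting into the remaining equation gives: g(R, g(g(R, m), wrap(g(R, m)))) = g(g(m, R), X2).
Decompose g/2: R = g(m, R),  g(g(R, m), wrap(g(R, m))) = X2.
Occurs check fails: R occurs in g(m, R); the equation R = g(m, R) has no finite solution.

NO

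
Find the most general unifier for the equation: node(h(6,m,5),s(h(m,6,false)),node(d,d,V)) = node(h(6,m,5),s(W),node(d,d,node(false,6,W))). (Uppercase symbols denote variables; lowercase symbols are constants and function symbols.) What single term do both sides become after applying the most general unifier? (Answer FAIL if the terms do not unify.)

node(h(6,m,5),s(h(m,6,false)),node(d,d,node(false,6,h(m,6,false))))

Decompose node/3: h(6,m,5) = h(6,m,5),  s(h(m,6,false)) = s(W),  node(d,d,V) = node(d,d,node(false,6,W)).
Delete trivial equation h(6,m,5) = h(6,m,5).
Decompose s/1: h(m,6,false) = W.
Bind W := h(m,6,false); substituting into the remaining equation gives: node(d,d,V) = node(d,d,node(false,6,h(m,6,false))).
Decompose node/3: d = d,  d = d,  V = node(false,6,h(m,6,false)).
Delete trivial equation d = d.
Delete trivial equation d = d.
Bind V := node(false,6,h(m,6,false)).
Applying the MGU to either side gives node(h(6,m,5),s(h(m,6,false)),node(d,d,node(false,6,h(m,6,false)))).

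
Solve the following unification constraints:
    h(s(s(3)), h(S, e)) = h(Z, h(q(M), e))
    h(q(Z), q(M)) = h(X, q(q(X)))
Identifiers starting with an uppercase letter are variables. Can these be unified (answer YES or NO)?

Decompose h/2: s(s(3)) = Z,  h(S, e) = h(q(M), e).
Bind Z := s(s(3)); substituting into the one remaining equation that mentions Z gives: h(q(s(s(3))), q(M)) = h(X, q(q(X))).
Decompose h/2: S = q(M),  e = e.
Bind S := q(M); no other remaining equation mentions S.
Delete trivial equation e = e.
Decompose h/2: q(s(s(3))) = X,  q(M) = q(q(X)).
Bind X := q(s(s(3))); substituting into the remaining equation gives: q(M) = q(q(q(s(s(3))))).
Decompose q/1: M = q(q(s(s(3)))).
Bind M := q(q(s(s(3)))). Substituting into the earlier binding gives S := q(q(q(s(s(3))))).
No equations remain and no clash or occurs-check failure arose, so a unifier exists.

YES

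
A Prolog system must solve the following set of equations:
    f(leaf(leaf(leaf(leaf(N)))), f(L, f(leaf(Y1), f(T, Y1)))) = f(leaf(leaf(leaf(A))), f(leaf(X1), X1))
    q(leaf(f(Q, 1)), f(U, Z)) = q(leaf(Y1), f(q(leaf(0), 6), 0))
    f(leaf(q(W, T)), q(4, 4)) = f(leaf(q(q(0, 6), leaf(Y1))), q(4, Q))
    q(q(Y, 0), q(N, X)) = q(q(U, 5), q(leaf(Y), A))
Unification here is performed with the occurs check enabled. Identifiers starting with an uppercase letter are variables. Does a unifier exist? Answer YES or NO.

Decompose f/2: leaf(leaf(leaf(leaf(N)))) = leaf(leaf(leaf(A))),  f(L, f(leaf(Y1), f(T, Y1))) = f(leaf(X1), X1).
Decompose leaf/1: leaf(leaf(leaf(N))) = leaf(leaf(A)).
Decompose leaf/1: leaf(leaf(N)) = leaf(A).
Decompose leaf/1: leaf(N) = A.
Bind A := leaf(N); substituting into the one remaining equation that mentions A gives: q(q(Y, 0), q(N, X)) = q(q(U, 5), q(leaf(Y), leaf(N))).
Decompose f/2: L = leaf(X1),  f(leaf(Y1), f(T, Y1)) = X1.
Bind L := leaf(X1); no other remaining equation mentions L.
Bind X1 := f(leaf(Y1), f(T, Y1)); no other remaining equation mentions X1. Substituting into the earlier binding gives L := leaf(f(leaf(Y1), f(T, Y1))).
Decompose q/2: leaf(f(Q, 1)) = leaf(Y1),  f(U, Z) = f(q(leaf(0), 6), 0).
Decompose leaf/1: f(Q, 1) = Y1.
Bind Y1 := f(Q, 1); substituting into the one remaining equation that mentions Y1 gives: f(leaf(q(W, T)), q(4, 4)) = f(leaf(q(q(0, 6), leaf(f(Q, 1)))), q(4, Q)). Substituting into the earlier bindings gives L := leaf(f(leaf(f(Q, 1)), f(T, f(Q, 1)))), X1 := f(leaf(f(Q, 1)), f(T, f(Q, 1))).
Decompose f/2: U = q(leaf(0), 6),  Z = 0.
Bind U := q(leaf(0), 6); substituting into the one remaining equation that mentions U gives: q(q(Y, 0), q(N, X)) = q(q(q(leaf(0), 6), 5), q(leaf(Y), leaf(N))).
Bind Z := 0; no other remaining equation mentions Z.
Decompose f/2: leaf(q(W, T)) = leaf(q(q(0, 6), leaf(f(Q, 1)))),  q(4, 4) = q(4, Q).
Decompose leaf/1: q(W, T) = q(q(0, 6), leaf(f(Q, 1))).
Decompose q/2: W = q(0, 6),  T = leaf(f(Q, 1)).
Bind W := q(0, 6); no other remaining equation mentions W.
Bind T := leaf(f(Q, 1)); no other remaining equation mentions T. Substituting into the earlier bindings gives L := leaf(f(leaf(f(Q, 1)), f(leaf(f(Q, 1)), f(Q, 1)))), X1 := f(leaf(f(Q, 1)), f(leaf(f(Q, 1)), f(Q, 1))).
Decompose q/2: 4 = 4,  4 = Q.
Delete trivial equation 4 = 4.
Bind Q := 4; no other remaining equation mentions Q. Substituting into the earlier bindings gives L := leaf(f(leaf(f(4, 1)), f(leaf(f(4, 1)), f(4, 1)))), X1 := f(leaf(f(4, 1)), f(leaf(f(4, 1)), f(4, 1))), Y1 := f(4, 1), T := leaf(f(4, 1)).
Decompose q/2: q(Y, 0) = q(q(leaf(0), 6), 5),  q(N, X) = q(leaf(Y), leaf(N)).
Decompose q/2: Y = q(leaf(0), 6),  0 = 5.
Bind Y := q(leaf(0), 6); substituting into the one remaining equation that mentions Y gives: q(N, X) = q(leaf(q(leaf(0), 6)), leaf(N)).
Clash: constants 0 and 5 differ; no unifier exists.

NO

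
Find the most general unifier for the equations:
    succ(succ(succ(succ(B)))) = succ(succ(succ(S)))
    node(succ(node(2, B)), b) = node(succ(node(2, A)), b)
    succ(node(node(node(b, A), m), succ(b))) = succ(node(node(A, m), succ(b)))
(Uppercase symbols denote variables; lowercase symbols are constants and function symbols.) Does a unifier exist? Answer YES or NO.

NO

Decompose succ/1: succ(succ(succ(B))) = succ(succ(S)).
Decompose succ/1: succ(succ(B)) = succ(S).
Decompose succ/1: succ(B) = S.
Bind S := succ(B); no other remaining equation mentions S.
Decompose node/2: succ(node(2, B)) = succ(node(2, A)),  b = b.
Decompose succ/1: node(2, B) = node(2, A).
Decompose node/2: 2 = 2,  B = A.
Delete trivial equation 2 = 2.
Bind B := A; no other remaining equation mentions B. Substituting into the earlier binding gives S := succ(A).
Delete trivial equation b = b.
Decompose succ/1: node(node(node(b, A), m), succ(b)) = node(node(A, m), succ(b)).
Decompose node/2: node(node(b, A), m) = node(A, m),  succ(b) = succ(b).
Decompose node/2: node(b, A) = A,  m = m.
Occurs check fails: A occurs in node(b, A); the equation A = node(b, A) has no finite solution.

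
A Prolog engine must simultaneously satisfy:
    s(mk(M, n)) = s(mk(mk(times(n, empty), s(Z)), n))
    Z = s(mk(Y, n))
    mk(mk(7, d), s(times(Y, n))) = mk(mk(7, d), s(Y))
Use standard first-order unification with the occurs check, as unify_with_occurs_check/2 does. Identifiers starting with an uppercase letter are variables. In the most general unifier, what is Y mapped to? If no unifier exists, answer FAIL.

Decompose s/1: mk(M, n) = mk(mk(times(n, empty), s(Z)), n).
Decompose mk/2: M = mk(times(n, empty), s(Z)),  n = n.
Bind M := mk(times(n, empty), s(Z)); no other remaining equation mentions M.
Delete trivial equation n = n.
Bind Z := s(mk(Y, n)); no other remaining equation mentions Z. Substituting into the earlier binding gives M := mk(times(n, empty), s(s(mk(Y, n)))).
Decompose mk/2: mk(7, d) = mk(7, d),  s(times(Y, n)) = s(Y).
Delete trivial equation mk(7, d) = mk(7, d).
Decompose s/1: times(Y, n) = Y.
Occurs check fails: Y occurs in times(Y, n); the equation Y = times(Y, n) has no finite solution.

FAIL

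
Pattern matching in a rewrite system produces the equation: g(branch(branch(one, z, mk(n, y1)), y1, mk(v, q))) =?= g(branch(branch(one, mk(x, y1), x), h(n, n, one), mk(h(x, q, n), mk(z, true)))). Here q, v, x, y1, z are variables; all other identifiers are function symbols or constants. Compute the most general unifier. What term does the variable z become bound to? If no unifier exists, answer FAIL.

Decompose g/1: branch(branch(one, z, mk(n, y1)), y1, mk(v, q)) =?= branch(branch(one, mk(x, y1), x), h(n, n, one), mk(h(x, q, n), mk(z, true))).
Decompose branch/3: branch(one, z, mk(n, y1)) =?= branch(one, mk(x, y1), x),  y1 =?= h(n, n, one),  mk(v, q) =?= mk(h(x, q, n), mk(z, true)).
Decompose branch/3: one =?= one,  z =?= mk(x, y1),  mk(n, y1) =?= x.
Delete trivial equation one =?= one.
Bind z := mk(x, y1); substituting into the one remaining equation that mentions z gives: mk(v, q) =?= mk(h(x, q, n), mk(mk(x, y1), true)).
Bind x := mk(n, y1); substituting into the one remaining equation that mentions x gives: mk(v, q) =?= mk(h(mk(n, y1), q, n), mk(mk(mk(n, y1), y1), true)). Substituting into the earlier binding gives z := mk(mk(n, y1), y1).
Bind y1 := h(n, n, one); substituting into the remaining equation gives: mk(v, q) =?= mk(h(mk(n, h(n, n, one)), q, n), mk(mk(mk(n, h(n, n, one)), h(n, n, one)), true)). Substituting into the earlier bindings gives z := mk(mk(n, h(n, n, one)), h(n, n, one)), x := mk(n, h(n, n, one)).
Decompose mk/2: v =?= h(mk(n, h(n, n, one)), q, n),  q =?= mk(mk(mk(n, h(n, n, one)), h(n, n, one)), true).
Bind v := h(mk(n, h(n, n, one)), q, n); no other remaining equation mentions v.
Bind q := mk(mk(mk(n, h(n, n, one)), h(n, n, one)), true). Substituting into the earlier binding gives v := h(mk(n, h(n, n, one)), mk(mk(mk(n, h(n, n, one)), h(n, n, one)), true), n).
MGU = { z ↦ mk(mk(n, h(n, n, one)), h(n, n, one)), x ↦ mk(n, h(n, n, one)), y1 ↦ h(n, n, one), v ↦ h(mk(n, h(n, n, one)), mk(mk(mk(n, h(n, n, one)), h(n, n, one)), true), n), q ↦ mk(mk(mk(n, h(n, n, one)), h(n, n, one)), true) }, so z ↦ mk(mk(n, h(n, n, one)), h(n, n, one)).

mk(mk(n, h(n, n, one)), h(n, n, one))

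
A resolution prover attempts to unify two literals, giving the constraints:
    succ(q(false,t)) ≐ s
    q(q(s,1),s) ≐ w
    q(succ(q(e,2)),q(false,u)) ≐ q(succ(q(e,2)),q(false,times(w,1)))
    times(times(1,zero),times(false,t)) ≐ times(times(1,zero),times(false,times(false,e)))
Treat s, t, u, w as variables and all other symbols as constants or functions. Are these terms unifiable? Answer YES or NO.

Bind s := succ(q(false,t)); substituting into the one remaining equation that mentions s gives: q(q(succ(q(false,t)),1),succ(q(false,t))) ≐ w.
Bind w := q(q(succ(q(false,t)),1),succ(q(false,t))); substituting into the one remaining equation that mentions w gives: q(succ(q(e,2)),q(false,u)) ≐ q(succ(q(e,2)),q(false,times(q(q(succ(q(false,t)),1),succ(q(false,t))),1))).
Decompose q/2: succ(q(e,2)) ≐ succ(q(e,2)),  q(false,u) ≐ q(false,times(q(q(succ(q(false,t)),1),succ(q(false,t))),1)).
Delete trivial equation succ(q(e,2)) ≐ succ(q(e,2)).
Decompose q/2: false ≐ false,  u ≐ times(q(q(succ(q(false,t)),1),succ(q(false,t))),1).
Delete trivial equation false ≐ false.
Bind u := times(q(q(succ(q(false,t)),1),succ(q(false,t))),1); no other remaining equation mentions u.
Decompose times/2: times(1,zero) ≐ times(1,zero),  times(false,t) ≐ times(false,times(false,e)).
Delete trivial equation times(1,zero) ≐ times(1,zero).
Decompose times/2: false ≐ false,  t ≐ times(false,e).
Delete trivial equation false ≐ false.
Bind t := times(false,e). Substituting into the earlier bindings gives s := succ(q(false,times(false,e))), w := q(q(succ(q(false,times(false,e))),1),succ(q(false,times(false,e)))), u := times(q(q(succ(q(false,times(false,e))),1),succ(q(false,times(false,e)))),1).
No equations remain and no clash or occurs-check failure arose, so a unifier exists.

YES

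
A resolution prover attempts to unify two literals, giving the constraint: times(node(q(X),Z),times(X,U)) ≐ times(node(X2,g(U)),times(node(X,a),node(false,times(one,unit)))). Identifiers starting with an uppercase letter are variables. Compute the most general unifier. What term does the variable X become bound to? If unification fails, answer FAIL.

FAIL

Decompose times/2: node(q(X),Z) ≐ node(X2,g(U)),  times(X,U) ≐ times(node(X,a),node(false,times(one,unit))).
Decompose node/2: q(X) ≐ X2,  Z ≐ g(U).
Bind X2 := q(X); no other remaining equation mentions X2.
Bind Z := g(U); no other remaining equation mentions Z.
Decompose times/2: X ≐ node(X,a),  U ≐ node(false,times(one,unit)).
Occurs check fails: X occurs in node(X,a); the equation X ≐ node(X,a) has no finite solution.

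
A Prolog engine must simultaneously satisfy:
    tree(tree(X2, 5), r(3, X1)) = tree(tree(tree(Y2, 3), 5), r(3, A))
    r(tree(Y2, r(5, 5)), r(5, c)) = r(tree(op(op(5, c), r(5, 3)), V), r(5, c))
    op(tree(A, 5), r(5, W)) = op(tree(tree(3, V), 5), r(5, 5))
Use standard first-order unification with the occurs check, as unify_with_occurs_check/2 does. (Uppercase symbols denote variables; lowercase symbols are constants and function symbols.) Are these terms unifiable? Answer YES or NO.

Decompose tree/2: tree(X2, 5) = tree(tree(Y2, 3), 5),  r(3, X1) = r(3, A).
Decompose tree/2: X2 = tree(Y2, 3),  5 = 5.
Bind X2 := tree(Y2, 3); no other remaining equation mentions X2.
Delete trivial equation 5 = 5.
Decompose r/2: 3 = 3,  X1 = A.
Delete trivial equation 3 = 3.
Bind X1 := A; no other remaining equation mentions X1.
Decompose r/2: tree(Y2, r(5, 5)) = tree(op(op(5, c), r(5, 3)), V),  r(5, c) = r(5, c).
Decompose tree/2: Y2 = op(op(5, c), r(5, 3)),  r(5, 5) = V.
Bind Y2 := op(op(5, c), r(5, 3)); no other remaining equation mentions Y2. Substituting into the earlier binding gives X2 := tree(op(op(5, c), r(5, 3)), 3).
Bind V := r(5, 5); substituting into the one remaining equation that mentions V gives: op(tree(A, 5), r(5, W)) = op(tree(tree(3, r(5, 5)), 5), r(5, 5)).
Delete trivial equation r(5, c) = r(5, c).
Decompose op/2: tree(A, 5) = tree(tree(3, r(5, 5)), 5),  r(5, W) = r(5, 5).
Decompose tree/2: A = tree(3, r(5, 5)),  5 = 5.
Bind A := tree(3, r(5, 5)); no other remaining equation mentions A. Substituting into the earlier binding gives X1 := tree(3, r(5, 5)).
Delete trivial equation 5 = 5.
Decompose r/2: 5 = 5,  W = 5.
Delete trivial equation 5 = 5.
Bind W := 5.
No equations remain and no clash or occurs-check failure arose, so a unifier exists.

YES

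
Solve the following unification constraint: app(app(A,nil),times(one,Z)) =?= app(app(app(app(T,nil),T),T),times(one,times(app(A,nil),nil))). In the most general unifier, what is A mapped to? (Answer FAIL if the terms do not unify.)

app(app(nil,nil),nil)

Decompose app/2: app(A,nil) =?= app(app(app(T,nil),T),T),  times(one,Z) =?= times(one,times(app(A,nil),nil)).
Decompose app/2: A =?= app(app(T,nil),T),  nil =?= T.
Bind A := app(app(T,nil),T); substituting into the one remaining equation that mentions A gives: times(one,Z) =?= times(one,times(app(app(app(T,nil),T),nil),nil)).
Bind T := nil; substituting into the remaining equation gives: times(one,Z) =?= times(one,times(app(app(app(nil,nil),nil),nil),nil)). Substituting into the earlier binding gives A := app(app(nil,nil),nil).
Decompose times/2: one =?= one,  Z =?= times(app(app(app(nil,nil),nil),nil),nil).
Delete trivial equation one =?= one.
Bind Z := times(app(app(app(nil,nil),nil),nil),nil).
MGU = { A -> app(app(nil,nil),nil), T -> nil, Z -> times(app(app(app(nil,nil),nil),nil),nil) }, so A -> app(app(nil,nil),nil).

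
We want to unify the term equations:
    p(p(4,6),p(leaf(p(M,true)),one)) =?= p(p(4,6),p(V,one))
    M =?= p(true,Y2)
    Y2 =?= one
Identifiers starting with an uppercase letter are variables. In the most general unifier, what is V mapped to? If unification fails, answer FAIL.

Decompose p/2: p(4,6) =?= p(4,6),  p(leaf(p(M,true)),one) =?= p(V,one).
Delete trivial equation p(4,6) =?= p(4,6).
Decompose p/2: leaf(p(M,true)) =?= V,  one =?= one.
Bind V := leaf(p(M,true)); no other remaining equation mentions V.
Delete trivial equation one =?= one.
Bind M := p(true,Y2); no other remaining equation mentions M. Substituting into the earlier binding gives V := leaf(p(p(true,Y2),true)).
Bind Y2 := one. Substituting into the earlier bindings gives V := leaf(p(p(true,one),true)), M := p(true,one).
MGU = { V ↦ leaf(p(p(true,one),true)), M ↦ p(true,one), Y2 ↦ one }, so V ↦ leaf(p(p(true,one),true)).

leaf(p(p(true,one),true))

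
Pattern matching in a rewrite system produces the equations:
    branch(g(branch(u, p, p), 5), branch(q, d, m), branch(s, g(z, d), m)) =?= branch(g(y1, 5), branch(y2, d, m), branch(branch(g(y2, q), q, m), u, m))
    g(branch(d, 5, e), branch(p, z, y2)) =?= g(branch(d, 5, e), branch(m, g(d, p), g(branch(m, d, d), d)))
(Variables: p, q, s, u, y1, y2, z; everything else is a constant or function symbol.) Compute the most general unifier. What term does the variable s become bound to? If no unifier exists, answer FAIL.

branch(g(g(branch(m, d, d), d), g(branch(m, d, d), d)), g(branch(m, d, d), d), m)

Decompose branch/3: g(branch(u, p, p), 5) =?= g(y1, 5),  branch(q, d, m) =?= branch(y2, d, m),  branch(s, g(z, d), m) =?= branch(branch(g(y2, q), q, m), u, m).
Decompose g/2: branch(u, p, p) =?= y1,  5 =?= 5.
Bind y1 := branch(u, p, p); no other remaining equation mentions y1.
Delete trivial equation 5 =?= 5.
Decompose branch/3: q =?= y2,  d =?= d,  m =?= m.
Bind q := y2; substituting into the one remaining equation that mentions q gives: branch(s, g(z, d), m) =?= branch(branch(g(y2, y2), y2, m), u, m).
Delete trivial equation d =?= d.
Delete trivial equation m =?= m.
Decompose branch/3: s =?= branch(g(y2, y2), y2, m),  g(z, d) =?= u,  m =?= m.
Bind s := branch(g(y2, y2), y2, m); no other remaining equation mentions s.
Bind u := g(z, d); no other remaining equation mentions u. Substituting into the earlier binding gives y1 := branch(g(z, d), p, p).
Delete trivial equation m =?= m.
Decompose g/2: branch(d, 5, e) =?= branch(d, 5, e),  branch(p, z, y2) =?= branch(m, g(d, p), g(branch(m, d, d), d)).
Delete trivial equation branch(d, 5, e) =?= branch(d, 5, e).
Decompose branch/3: p =?= m,  z =?= g(d, p),  y2 =?= g(branch(m, d, d), d).
Bind p := m; substituting into the one remaining equation that mentions p gives: z =?= g(d, m). Substituting into the earlier binding gives y1 := branch(g(z, d), m, m).
Bind z := g(d, m); no other remaining equation mentions z. Substituting into the earlier bindings gives y1 := branch(g(g(d, m), d), m, m), u := g(g(d, m), d).
Bind y2 := g(branch(m, d, d), d). Substituting into the earlier bindings gives q := g(branch(m, d, d), d), s := branch(g(g(branch(m, d, d), d), g(branch(m, d, d), d)), g(branch(m, d, d), d), m).
MGU = { y1 -> branch(g(g(d, m), d), m, m), q -> g(branch(m, d, d), d), s -> branch(g(g(branch(m, d, d), d), g(branch(m, d, d), d)), g(branch(m, d, d), d), m), u -> g(g(d, m), d), p -> m, z -> g(d, m), y2 -> g(branch(m, d, d), d) }, so s -> branch(g(g(branch(m, d, d), d), g(branch(m, d, d), d)), g(branch(m, d, d), d), m).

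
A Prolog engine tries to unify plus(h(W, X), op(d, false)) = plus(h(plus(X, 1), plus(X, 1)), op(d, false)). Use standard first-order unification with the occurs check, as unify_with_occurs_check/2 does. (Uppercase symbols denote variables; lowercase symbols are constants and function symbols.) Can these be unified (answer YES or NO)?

Decompose plus/2: h(W, X) = h(plus(X, 1), plus(X, 1)),  op(d, false) = op(d, false).
Decompose h/2: W = plus(X, 1),  X = plus(X, 1).
Bind W := plus(X, 1); no other remaining equation mentions W.
Occurs check fails: X occurs in plus(X, 1); the equation X = plus(X, 1) has no finite solution.

NO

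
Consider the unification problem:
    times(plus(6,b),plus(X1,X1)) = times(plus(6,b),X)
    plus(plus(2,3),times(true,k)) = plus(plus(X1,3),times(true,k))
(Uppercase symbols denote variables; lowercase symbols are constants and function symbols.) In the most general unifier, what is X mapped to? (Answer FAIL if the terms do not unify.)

plus(2,2)

Decompose times/2: plus(6,b) = plus(6,b),  plus(X1,X1) = X.
Delete trivial equation plus(6,b) = plus(6,b).
Bind X := plus(X1,X1); no other remaining equation mentions X.
Decompose plus/2: plus(2,3) = plus(X1,3),  times(true,k) = times(true,k).
Decompose plus/2: 2 = X1,  3 = 3.
Bind X1 := 2; no other remaining equation mentions X1. Substituting into the earlier binding gives X := plus(2,2).
Delete trivial equation 3 = 3.
Delete trivial equation times(true,k) = times(true,k).
MGU = { X ↦ plus(2,2), X1 ↦ 2 }, so X ↦ plus(2,2).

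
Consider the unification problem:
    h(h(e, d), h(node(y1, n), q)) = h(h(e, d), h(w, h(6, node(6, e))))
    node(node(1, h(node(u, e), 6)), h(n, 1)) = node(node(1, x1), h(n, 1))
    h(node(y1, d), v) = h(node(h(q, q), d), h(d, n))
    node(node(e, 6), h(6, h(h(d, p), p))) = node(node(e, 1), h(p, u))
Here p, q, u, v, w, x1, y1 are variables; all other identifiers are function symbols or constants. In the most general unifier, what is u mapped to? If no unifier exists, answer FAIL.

FAIL

Decompose h/2: h(e, d) = h(e, d),  h(node(y1, n), q) = h(w, h(6, node(6, e))).
Delete trivial equation h(e, d) = h(e, d).
Decompose h/2: node(y1, n) = w,  q = h(6, node(6, e)).
Bind w := node(y1, n); no other remaining equation mentions w.
Bind q := h(6, node(6, e)); substituting into the one remaining equation that mentions q gives: h(node(y1, d), v) = h(node(h(h(6, node(6, e)), h(6, node(6, e))), d), h(d, n)).
Decompose node/2: node(1, h(node(u, e), 6)) = node(1, x1),  h(n, 1) = h(n, 1).
Decompose node/2: 1 = 1,  h(node(u, e), 6) = x1.
Delete trivial equation 1 = 1.
Bind x1 := h(node(u, e), 6); no other remaining equation mentions x1.
Delete trivial equation h(n, 1) = h(n, 1).
Decompose h/2: node(y1, d) = node(h(h(6, node(6, e)), h(6, node(6, e))), d),  v = h(d, n).
Decompose node/2: y1 = h(h(6, node(6, e)), h(6, node(6, e))),  d = d.
Bind y1 := h(h(6, node(6, e)), h(6, node(6, e))); no other remaining equation mentions y1. Substituting into the earlier binding gives w := node(h(h(6, node(6, e)), h(6, node(6, e))), n).
Delete trivial equation d = d.
Bind v := h(d, n); no other remaining equation mentions v.
Decompose node/2: node(e, 6) = node(e, 1),  h(6, h(h(d, p), p)) = h(p, u).
Decompose node/2: e = e,  6 = 1.
Delete trivial equation e = e.
Clash: constants 6 and 1 differ; no unifier exists.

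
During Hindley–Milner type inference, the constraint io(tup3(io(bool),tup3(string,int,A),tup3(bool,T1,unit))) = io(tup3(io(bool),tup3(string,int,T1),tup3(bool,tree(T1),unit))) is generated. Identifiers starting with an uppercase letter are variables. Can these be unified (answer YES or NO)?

NO

Decompose io/1: tup3(io(bool),tup3(string,int,A),tup3(bool,T1,unit)) = tup3(io(bool),tup3(string,int,T1),tup3(bool,tree(T1),unit)).
Decompose tup3/3: io(bool) = io(bool),  tup3(string,int,A) = tup3(string,int,T1),  tup3(bool,T1,unit) = tup3(bool,tree(T1),unit).
Delete trivial equation io(bool) = io(bool).
Decompose tup3/3: string = string,  int = int,  A = T1.
Delete trivial equation string = string.
Delete trivial equation int = int.
Bind A := T1; no other remaining equation mentions A.
Decompose tup3/3: bool = bool,  T1 = tree(T1),  unit = unit.
Delete trivial equation bool = bool.
Occurs check fails: T1 occurs in tree(T1); the equation T1 = tree(T1) has no finite solution.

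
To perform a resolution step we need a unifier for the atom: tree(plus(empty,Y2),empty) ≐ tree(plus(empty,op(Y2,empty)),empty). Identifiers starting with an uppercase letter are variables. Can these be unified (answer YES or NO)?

Decompose tree/2: plus(empty,Y2) ≐ plus(empty,op(Y2,empty)),  empty ≐ empty.
Decompose plus/2: empty ≐ empty,  Y2 ≐ op(Y2,empty).
Delete trivial equation empty ≐ empty.
Occurs check fails: Y2 occurs in op(Y2,empty); the equation Y2 ≐ op(Y2,empty) has no finite solution.

NO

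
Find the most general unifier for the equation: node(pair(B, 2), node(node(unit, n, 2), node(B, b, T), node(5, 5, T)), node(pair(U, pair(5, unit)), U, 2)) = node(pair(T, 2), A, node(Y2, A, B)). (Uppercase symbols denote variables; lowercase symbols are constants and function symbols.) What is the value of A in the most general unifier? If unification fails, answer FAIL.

node(node(unit, n, 2), node(2, b, 2), node(5, 5, 2))

Decompose node/3: pair(B, 2) = pair(T, 2),  node(node(unit, n, 2), node(B, b, T), node(5, 5, T)) = A,  node(pair(U, pair(5, unit)), U, 2) = node(Y2, A, B).
Decompose pair/2: B = T,  2 = 2.
Bind B := T; substituting into the 2 remaining equations that mention B gives: node(node(unit, n, 2), node(T, b, T), node(5, 5, T)) = A,  node(pair(U, pair(5, unit)), U, 2) = node(Y2, A, T).
Delete trivial equation 2 = 2.
Bind A := node(node(unit, n, 2), node(T, b, T), node(5, 5, T)); substituting into the remaining equation gives: node(pair(U, pair(5, unit)), U, 2) = node(Y2, node(node(unit, n, 2), node(T, b, T), node(5, 5, T)), T).
Decompose node/3: pair(U, pair(5, unit)) = Y2,  U = node(node(unit, n, 2), node(T, b, T), node(5, 5, T)),  2 = T.
Bind Y2 := pair(U, pair(5, unit)); no other remaining equation mentions Y2.
Bind U := node(node(unit, n, 2), node(T, b, T), node(5, 5, T)); no other remaining equation mentions U. Substituting into the earlier binding gives Y2 := pair(node(node(unit, n, 2), node(T, b, T), node(5, 5, T)), pair(5, unit)).
Bind T := 2. Substituting into the earlier bindings gives B := 2, A := node(node(unit, n, 2), node(2, b, 2), node(5, 5, 2)), Y2 := pair(node(node(unit, n, 2), node(2, b, 2), node(5, 5, 2)), pair(5, unit)), U := node(node(unit, n, 2), node(2, b, 2), node(5, 5, 2)).
MGU = { B ↦ 2, A ↦ node(node(unit, n, 2), node(2, b, 2), node(5, 5, 2)), Y2 ↦ pair(node(node(unit, n, 2), node(2, b, 2), node(5, 5, 2)), pair(5, unit)), U ↦ node(node(unit, n, 2), node(2, b, 2), node(5, 5, 2)), T ↦ 2 }, so A ↦ node(node(unit, n, 2), node(2, b, 2), node(5, 5, 2)).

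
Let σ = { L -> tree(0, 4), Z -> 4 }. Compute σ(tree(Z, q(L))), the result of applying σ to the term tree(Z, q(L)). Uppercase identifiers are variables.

tree(4, q(tree(0, 4)))

Replace each occurrence of L with tree(0, 4).
Replace each occurrence of Z with 4.
Result: tree(4, q(tree(0, 4))).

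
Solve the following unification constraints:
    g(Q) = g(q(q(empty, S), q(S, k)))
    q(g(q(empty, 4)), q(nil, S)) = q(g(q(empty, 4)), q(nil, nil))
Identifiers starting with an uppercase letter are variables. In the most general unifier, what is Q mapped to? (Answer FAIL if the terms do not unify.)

Decompose g/1: Q = q(q(empty, S), q(S, k)).
Bind Q := q(q(empty, S), q(S, k)); no other remaining equation mentions Q.
Decompose q/2: g(q(empty, 4)) = g(q(empty, 4)),  q(nil, S) = q(nil, nil).
Delete trivial equation g(q(empty, 4)) = g(q(empty, 4)).
Decompose q/2: nil = nil,  S = nil.
Delete trivial equation nil = nil.
Bind S := nil. Substituting into the earlier binding gives Q := q(q(empty, nil), q(nil, k)).
MGU = { Q ↦ q(q(empty, nil), q(nil, k)), S ↦ nil }, so Q ↦ q(q(empty, nil), q(nil, k)).

q(q(empty, nil), q(nil, k))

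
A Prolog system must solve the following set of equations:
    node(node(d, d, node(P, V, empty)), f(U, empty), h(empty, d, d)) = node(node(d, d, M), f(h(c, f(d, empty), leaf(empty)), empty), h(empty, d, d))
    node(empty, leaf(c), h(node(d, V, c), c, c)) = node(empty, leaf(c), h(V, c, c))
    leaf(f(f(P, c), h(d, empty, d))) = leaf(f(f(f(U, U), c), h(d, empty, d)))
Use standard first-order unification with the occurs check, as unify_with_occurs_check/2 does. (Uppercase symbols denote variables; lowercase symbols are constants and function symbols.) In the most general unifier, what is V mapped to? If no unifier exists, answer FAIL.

FAIL

Decompose node/3: node(d, d, node(P, V, empty)) = node(d, d, M),  f(U, empty) = f(h(c, f(d, empty), leaf(empty)), empty),  h(empty, d, d) = h(empty, d, d).
Decompose node/3: d = d,  d = d,  node(P, V, empty) = M.
Delete trivial equation d = d.
Delete trivial equation d = d.
Bind M := node(P, V, empty); no other remaining equation mentions M.
Decompose f/2: U = h(c, f(d, empty), leaf(empty)),  empty = empty.
Bind U := h(c, f(d, empty), leaf(empty)); substituting into the one remaining equation that mentions U gives: leaf(f(f(P, c), h(d, empty, d))) = leaf(f(f(f(h(c, f(d, empty), leaf(empty)), h(c, f(d, empty), leaf(empty))), c), h(d, empty, d))).
Delete trivial equation empty = empty.
Delete trivial equation h(empty, d, d) = h(empty, d, d).
Decompose node/3: empty = empty,  leaf(c) = leaf(c),  h(node(d, V, c), c, c) = h(V, c, c).
Delete trivial equation empty = empty.
Delete trivial equation leaf(c) = leaf(c).
Decompose h/3: node(d, V, c) = V,  c = c,  c = c.
Occurs check fails: V occurs in node(d, V, c); the equation V = node(d, V, c) has no finite solution.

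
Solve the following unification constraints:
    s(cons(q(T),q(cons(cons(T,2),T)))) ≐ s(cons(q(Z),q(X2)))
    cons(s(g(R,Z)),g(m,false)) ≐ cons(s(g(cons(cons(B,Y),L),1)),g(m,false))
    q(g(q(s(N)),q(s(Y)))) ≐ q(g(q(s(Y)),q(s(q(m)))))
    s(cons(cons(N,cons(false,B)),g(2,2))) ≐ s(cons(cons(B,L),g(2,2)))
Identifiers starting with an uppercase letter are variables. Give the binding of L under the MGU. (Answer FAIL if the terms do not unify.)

Decompose s/1: cons(q(T),q(cons(cons(T,2),T))) ≐ cons(q(Z),q(X2)).
Decompose cons/2: q(T) ≐ q(Z),  q(cons(cons(T,2),T)) ≐ q(X2).
Decompose q/1: T ≐ Z.
Bind T := Z; substituting into the one remaining equation that mentions T gives: q(cons(cons(Z,2),Z)) ≐ q(X2).
Decompose q/1: cons(cons(Z,2),Z) ≐ X2.
Bind X2 := cons(cons(Z,2),Z); no other remaining equation mentions X2.
Decompose cons/2: s(g(R,Z)) ≐ s(g(cons(cons(B,Y),L),1)),  g(m,false) ≐ g(m,false).
Decompose s/1: g(R,Z) ≐ g(cons(cons(B,Y),L),1).
Decompose g/2: R ≐ cons(cons(B,Y),L),  Z ≐ 1.
Bind R := cons(cons(B,Y),L); no other remaining equation mentions R.
Bind Z := 1; no other remaining equation mentions Z. Substituting into the earlier bindings gives T := 1, X2 := cons(cons(1,2),1).
Delete trivial equation g(m,false) ≐ g(m,false).
Decompose q/1: g(q(s(N)),q(s(Y))) ≐ g(q(s(Y)),q(s(q(m)))).
Decompose g/2: q(s(N)) ≐ q(s(Y)),  q(s(Y)) ≐ q(s(q(m))).
Decompose q/1: s(N) ≐ s(Y).
Decompose s/1: N ≐ Y.
Bind N := Y; substituting into the one remaining equation that mentions N gives: s(cons(cons(Y,cons(false,B)),g(2,2))) ≐ s(cons(cons(B,L),g(2,2))).
Decompose q/1: s(Y) ≐ s(q(m)).
Decompose s/1: Y ≐ q(m).
Bind Y := q(m); substituting into the remaining equation gives: s(cons(cons(q(m),cons(false,B)),g(2,2))) ≐ s(cons(cons(B,L),g(2,2))). Substituting into the earlier bindings gives R := cons(cons(B,q(m)),L), N := q(m).
Decompose s/1: cons(cons(q(m),cons(false,B)),g(2,2)) ≐ cons(cons(B,L),g(2,2)).
Decompose cons/2: cons(q(m),cons(false,B)) ≐ cons(B,L),  g(2,2) ≐ g(2,2).
Decompose cons/2: q(m) ≐ B,  cons(false,B) ≐ L.
Bind B := q(m); substituting into the one remaining equation that mentions B gives: cons(false,q(m)) ≐ L. Substituting into the earlier binding gives R := cons(cons(q(m),q(m)),L).
Bind L := cons(false,q(m)); no other remaining equation mentions L. Substituting into the earlier binding gives R := cons(cons(q(m),q(m)),cons(false,q(m))).
Delete trivial equation g(2,2) ≐ g(2,2).
MGU = { T -> 1, X2 -> cons(cons(1,2),1), R -> cons(cons(q(m),q(m)),cons(false,q(m))), Z -> 1, N -> q(m), Y -> q(m), B -> q(m), L -> cons(false,q(m)) }, so L -> cons(false,q(m)).

cons(false,q(m))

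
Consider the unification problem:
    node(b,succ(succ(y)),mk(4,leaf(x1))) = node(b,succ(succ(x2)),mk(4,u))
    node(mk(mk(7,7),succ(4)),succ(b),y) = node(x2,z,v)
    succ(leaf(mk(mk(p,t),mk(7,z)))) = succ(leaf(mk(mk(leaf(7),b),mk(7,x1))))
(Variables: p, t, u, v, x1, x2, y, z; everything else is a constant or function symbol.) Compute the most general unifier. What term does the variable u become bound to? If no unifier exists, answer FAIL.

Decompose node/3: b = b,  succ(succ(y)) = succ(succ(x2)),  mk(4,leaf(x1)) = mk(4,u).
Delete trivial equation b = b.
Decompose succ/1: succ(y) = succ(x2).
Decompose succ/1: y = x2.
Bind y := x2; substituting into the one remaining equation that mentions y gives: node(mk(mk(7,7),succ(4)),succ(b),x2) = node(x2,z,v).
Decompose mk/2: 4 = 4,  leaf(x1) = u.
Delete trivial equation 4 = 4.
Bind u := leaf(x1); no other remaining equation mentions u.
Decompose node/3: mk(mk(7,7),succ(4)) = x2,  succ(b) = z,  x2 = v.
Bind x2 := mk(mk(7,7),succ(4)); substituting into the one remaining equation that mentions x2 gives: mk(mk(7,7),succ(4)) = v. Substituting into the earlier binding gives y := mk(mk(7,7),succ(4)).
Bind z := succ(b); substituting into the one remaining equation that mentions z gives: succ(leaf(mk(mk(p,t),mk(7,succ(b))))) = succ(leaf(mk(mk(leaf(7),b),mk(7,x1)))).
Bind v := mk(mk(7,7),succ(4)); no other remaining equation mentions v.
Decompose succ/1: leaf(mk(mk(p,t),mk(7,succ(b)))) = leaf(mk(mk(leaf(7),b),mk(7,x1))).
Decompose leaf/1: mk(mk(p,t),mk(7,succ(b))) = mk(mk(leaf(7),b),mk(7,x1)).
Decompose mk/2: mk(p,t) = mk(leaf(7),b),  mk(7,succ(b)) = mk(7,x1).
Decompose mk/2: p = leaf(7),  t = b.
Bind p := leaf(7); no other remaining equation mentions p.
Bind t := b; no other remaining equation mentions t.
Decompose mk/2: 7 = 7,  succ(b) = x1.
Delete trivial equation 7 = 7.
Bind x1 := succ(b). Substituting into the earlier binding gives u := leaf(succ(b)).
MGU = { y := mk(mk(7,7),succ(4)), u := leaf(succ(b)), x2 := mk(mk(7,7),succ(4)), z := succ(b), v := mk(mk(7,7),succ(4)), p := leaf(7), t := b, x1 := succ(b) }, so u := leaf(succ(b)).

leaf(succ(b))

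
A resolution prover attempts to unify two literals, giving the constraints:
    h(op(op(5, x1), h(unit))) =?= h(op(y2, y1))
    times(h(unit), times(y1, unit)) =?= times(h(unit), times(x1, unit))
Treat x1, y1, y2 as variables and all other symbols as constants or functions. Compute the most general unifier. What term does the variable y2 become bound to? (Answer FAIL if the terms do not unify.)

Decompose h/1: op(op(5, x1), h(unit)) =?= op(y2, y1).
Decompose op/2: op(5, x1) =?= y2,  h(unit) =?= y1.
Bind y2 := op(5, x1); no other remaining equation mentions y2.
Bind y1 := h(unit); substituting into the remaining equation gives: times(h(unit), times(h(unit), unit)) =?= times(h(unit), times(x1, unit)).
Decompose times/2: h(unit) =?= h(unit),  times(h(unit), unit) =?= times(x1, unit).
Delete trivial equation h(unit) =?= h(unit).
Decompose times/2: h(unit) =?= x1,  unit =?= unit.
Bind x1 := h(unit); no other remaining equation mentions x1. Substituting into the earlier binding gives y2 := op(5, h(unit)).
Delete trivial equation unit =?= unit.
MGU = { y2 := op(5, h(unit)), y1 := h(unit), x1 := h(unit) }, so y2 := op(5, h(unit)).

op(5, h(unit))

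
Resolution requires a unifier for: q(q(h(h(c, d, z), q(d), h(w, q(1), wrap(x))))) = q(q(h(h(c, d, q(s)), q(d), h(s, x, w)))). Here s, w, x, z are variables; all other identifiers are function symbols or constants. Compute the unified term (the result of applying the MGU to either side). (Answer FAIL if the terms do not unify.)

q(q(h(h(c, d, q(wrap(q(1)))), q(d), h(wrap(q(1)), q(1), wrap(q(1))))))

Decompose q/1: q(h(h(c, d, z), q(d), h(w, q(1), wrap(x)))) = q(h(h(c, d, q(s)), q(d), h(s, x, w))).
Decompose q/1: h(h(c, d, z), q(d), h(w, q(1), wrap(x))) = h(h(c, d, q(s)), q(d), h(s, x, w)).
Decompose h/3: h(c, d, z) = h(c, d, q(s)),  q(d) = q(d),  h(w, q(1), wrap(x)) = h(s, x, w).
Decompose h/3: c = c,  d = d,  z = q(s).
Delete trivial equation c = c.
Delete trivial equation d = d.
Bind z := q(s); no other remaining equation mentions z.
Delete trivial equation q(d) = q(d).
Decompose h/3: w = s,  q(1) = x,  wrap(x) = w.
Bind w := s; substituting into the one remaining equation that mentions w gives: wrap(x) = s.
Bind x := q(1); substituting into the remaining equation gives: wrap(q(1)) = s.
Bind s := wrap(q(1)). Substituting into the earlier bindings gives z := q(wrap(q(1))), w := wrap(q(1)).
Applying the MGU to either side gives q(q(h(h(c, d, q(wrap(q(1)))), q(d), h(wrap(q(1)), q(1), wrap(q(1)))))).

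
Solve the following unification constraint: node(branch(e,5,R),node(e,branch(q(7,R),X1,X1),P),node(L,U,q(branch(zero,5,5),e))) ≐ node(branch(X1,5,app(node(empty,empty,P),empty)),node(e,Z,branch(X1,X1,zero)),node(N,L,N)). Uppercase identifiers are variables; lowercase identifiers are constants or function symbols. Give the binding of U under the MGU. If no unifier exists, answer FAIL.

q(branch(zero,5,5),e)

Decompose node/3: branch(e,5,R) ≐ branch(X1,5,app(node(empty,empty,P),empty)),  node(e,branch(q(7,R),X1,X1),P) ≐ node(e,Z,branch(X1,X1,zero)),  node(L,U,q(branch(zero,5,5),e)) ≐ node(N,L,N).
Decompose branch/3: e ≐ X1,  5 ≐ 5,  R ≐ app(node(empty,empty,P),empty).
Bind X1 := e; substituting into the one remaining equation that mentions X1 gives: node(e,branch(q(7,R),e,e),P) ≐ node(e,Z,branch(e,e,zero)).
Delete trivial equation 5 ≐ 5.
Bind R := app(node(empty,empty,P),empty); substituting into the one remaining equation that mentions R gives: node(e,branch(q(7,app(node(empty,empty,P),empty)),e,e),P) ≐ node(e,Z,branch(e,e,zero)).
Decompose node/3: e ≐ e,  branch(q(7,app(node(empty,empty,P),empty)),e,e) ≐ Z,  P ≐ branch(e,e,zero).
Delete trivial equation e ≐ e.
Bind Z := branch(q(7,app(node(empty,empty,P),empty)),e,e); no other remaining equation mentions Z.
Bind P := branch(e,e,zero); no other remaining equation mentions P. Substituting into the earlier bindings gives R := app(node(empty,empty,branch(e,e,zero)),empty), Z := branch(q(7,app(node(empty,empty,branch(e,e,zero)),empty)),e,e).
Decompose node/3: L ≐ N,  U ≐ L,  q(branch(zero,5,5),e) ≐ N.
Bind L := N; substituting into the one remaining equation that mentions L gives: U ≐ N.
Bind U := N; no other remaining equation mentions U.
Bind N := q(branch(zero,5,5),e). Substituting into the earlier bindings gives L := q(branch(zero,5,5),e), U := q(branch(zero,5,5),e).
MGU = { X1 -> e, R -> app(node(empty,empty,branch(e,e,zero)),empty), Z -> branch(q(7,app(node(empty,empty,branch(e,e,zero)),empty)),e,e), P -> branch(e,e,zero), L -> q(branch(zero,5,5),e), U -> q(branch(zero,5,5),e), N -> q(branch(zero,5,5),e) }, so U -> q(branch(zero,5,5),e).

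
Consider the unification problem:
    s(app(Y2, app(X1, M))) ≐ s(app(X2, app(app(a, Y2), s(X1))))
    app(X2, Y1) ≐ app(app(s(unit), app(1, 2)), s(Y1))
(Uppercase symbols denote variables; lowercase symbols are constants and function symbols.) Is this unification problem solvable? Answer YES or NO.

Decompose s/1: app(Y2, app(X1, M)) ≐ app(X2, app(app(a, Y2), s(X1))).
Decompose app/2: Y2 ≐ X2,  app(X1, M) ≐ app(app(a, Y2), s(X1)).
Bind Y2 := X2; substituting into the one remaining equation that mentions Y2 gives: app(X1, M) ≐ app(app(a, X2), s(X1)).
Decompose app/2: X1 ≐ app(a, X2),  M ≐ s(X1).
Bind X1 := app(a, X2); substituting into the one remaining equation that mentions X1 gives: M ≐ s(app(a, X2)).
Bind M := s(app(a, X2)); no other remaining equation mentions M.
Decompose app/2: X2 ≐ app(s(unit), app(1, 2)),  Y1 ≐ s(Y1).
Bind X2 := app(s(unit), app(1, 2)); no other remaining equation mentions X2. Substituting into the earlier bindings gives Y2 := app(s(unit), app(1, 2)), X1 := app(a, app(s(unit), app(1, 2))), M := s(app(a, app(s(unit), app(1, 2)))).
Occurs check fails: Y1 occurs in s(Y1); the equation Y1 ≐ s(Y1) has no finite solution.

NO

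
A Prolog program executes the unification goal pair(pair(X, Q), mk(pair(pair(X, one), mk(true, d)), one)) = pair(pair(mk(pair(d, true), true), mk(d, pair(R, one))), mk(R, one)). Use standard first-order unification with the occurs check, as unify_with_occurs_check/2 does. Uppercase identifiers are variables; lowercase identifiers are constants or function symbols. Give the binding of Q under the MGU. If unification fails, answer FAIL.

mk(d, pair(pair(pair(mk(pair(d, true), true), one), mk(true, d)), one))

Decompose pair/2: pair(X, Q) = pair(mk(pair(d, true), true), mk(d, pair(R, one))),  mk(pair(pair(X, one), mk(true, d)), one) = mk(R, one).
Decompose pair/2: X = mk(pair(d, true), true),  Q = mk(d, pair(R, one)).
Bind X := mk(pair(d, true), true); substituting into the one remaining equation that mentions X gives: mk(pair(pair(mk(pair(d, true), true), one), mk(true, d)), one) = mk(R, one).
Bind Q := mk(d, pair(R, one)); no other remaining equation mentions Q.
Decompose mk/2: pair(pair(mk(pair(d, true), true), one), mk(true, d)) = R,  one = one.
Bind R := pair(pair(mk(pair(d, true), true), one), mk(true, d)); no other remaining equation mentions R. Substituting into the earlier binding gives Q := mk(d, pair(pair(pair(mk(pair(d, true), true), one), mk(true, d)), one)).
Delete trivial equation one = one.
MGU = { X = mk(pair(d, true), true), Q = mk(d, pair(pair(pair(mk(pair(d, true), true), one), mk(true, d)), one)), R = pair(pair(mk(pair(d, true), true), one), mk(true, d)) }, so Q = mk(d, pair(pair(pair(mk(pair(d, true), true), one), mk(true, d)), one)).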